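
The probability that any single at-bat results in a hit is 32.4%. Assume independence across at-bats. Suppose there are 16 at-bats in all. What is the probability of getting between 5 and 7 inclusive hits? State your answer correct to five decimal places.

0.52111

X ~ Binomial(16, 0.324); P(5 ≤ X ≤ 7) = Σ C(16,k) p^k (1−p)^(16−k) over k:
  k=5: C(16,5)·0.324^5·0.676^11 = 0.2100977
  k=6: C(16,6)·0.324^6·0.676^10 = 0.1846125
  k=7: C(16,7)·0.324^7·0.676^9 = 0.1264042
Total = 0.5211144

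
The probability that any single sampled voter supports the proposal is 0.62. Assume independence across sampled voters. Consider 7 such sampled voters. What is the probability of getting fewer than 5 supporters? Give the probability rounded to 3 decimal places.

X ~ Binomial(7, 0.62); P(X ≤ 4) = Σ C(7,k) p^k (1−p)^(7−k) over k:
  k=0: C(7,0)·0.62^0·0.38^7 = 0.00114
  k=1: C(7,1)·0.62^1·0.38^6 = 0.01307
  k=2: C(7,2)·0.62^2·0.38^5 = 0.06396
  k=3: C(7,3)·0.62^3·0.38^4 = 0.17393
  k=4: C(7,4)·0.62^4·0.38^3 = 0.28378
Total = 0.53589

0.536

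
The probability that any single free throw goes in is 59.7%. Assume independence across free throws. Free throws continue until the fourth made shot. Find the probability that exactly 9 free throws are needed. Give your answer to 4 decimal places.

Y = trial on which the fourth success occurs; negative binomial, r=4, p=0.597.
P(Y=9) = C(8,3) · p^4 · (1−p)^5
= 56 · 0.12703 · 0.01063 = 0.075615

0.0756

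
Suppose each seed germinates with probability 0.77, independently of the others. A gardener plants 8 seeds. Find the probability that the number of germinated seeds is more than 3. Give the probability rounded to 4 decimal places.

0.9809

X ~ Binomial(8, 0.77); P(X ≥ 4) = Σ C(8,k) p^k (1−p)^(8−k) over k:
  k=4: C(8,4)·0.77^4·0.23^4 = 0.068861
  k=5: C(8,5)·0.77^5·0.23^3 = 0.184427
  k=6: C(8,6)·0.77^6·0.23^2 = 0.308715
  k=7: C(8,7)·0.77^7·0.23^1 = 0.295293
  k=8: C(8,8)·0.77^8·0.23^0 = 0.123574
Total = 0.980870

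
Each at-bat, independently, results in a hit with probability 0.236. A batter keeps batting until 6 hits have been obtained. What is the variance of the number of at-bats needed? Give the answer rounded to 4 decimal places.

Y = total at-bats until the sixth success; negative binomial with r=6, p=0.236.
Var(Y) = r(1−p)/p² = 6·0.764 / 0.236² = 82.303936

82.3039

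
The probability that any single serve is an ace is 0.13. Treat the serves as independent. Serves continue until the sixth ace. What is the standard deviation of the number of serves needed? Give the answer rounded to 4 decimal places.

17.5749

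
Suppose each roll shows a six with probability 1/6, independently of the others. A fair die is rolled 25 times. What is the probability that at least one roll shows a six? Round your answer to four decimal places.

P(at least one) = 1 − P(none) = 1 − (1 − 0.166667)^25
= 1 − 0.010483 = 0.989517

0.9895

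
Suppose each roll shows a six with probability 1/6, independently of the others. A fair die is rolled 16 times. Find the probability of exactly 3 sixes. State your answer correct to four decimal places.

0.2423

X ~ Binomial(n=16, p=0.166667).
P(X=3) = C(16,3) · p^3 · (1−p)^13
= 560 · 0.0046296 · 0.093464 = 0.242314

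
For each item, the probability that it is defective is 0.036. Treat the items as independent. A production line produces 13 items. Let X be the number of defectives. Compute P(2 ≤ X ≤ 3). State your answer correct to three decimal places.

0.077

X ~ Binomial(13, 0.036); P(2 ≤ X ≤ 3) = Σ C(13,k) p^k (1−p)^(13−k) over k:
  k=2: C(13,2)·0.036^2·0.964^11 = 0.06754
  k=3: C(13,3)·0.036^3·0.964^10 = 0.00925
Total = 0.07679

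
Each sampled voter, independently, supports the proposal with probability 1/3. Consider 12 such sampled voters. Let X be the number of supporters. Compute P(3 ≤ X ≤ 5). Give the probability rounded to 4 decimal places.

X ~ Binomial(12, 0.333333); P(3 ≤ X ≤ 5) = Σ C(12,k) p^k (1−p)^(12−k) over k:
  k=3: C(12,3)·0.333333^3·0.666667^9 = 0.211952
  k=4: C(12,4)·0.333333^4·0.666667^8 = 0.238446
  k=5: C(12,5)·0.333333^5·0.666667^7 = 0.190757
Total = 0.641155

0.6412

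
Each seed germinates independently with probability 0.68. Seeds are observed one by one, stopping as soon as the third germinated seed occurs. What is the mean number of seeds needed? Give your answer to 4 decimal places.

4.4118

Y = total seeds until the third success; negative binomial with r=3, p=0.68.
E[Y] = r / p = 3 / 0.68 = 4.411765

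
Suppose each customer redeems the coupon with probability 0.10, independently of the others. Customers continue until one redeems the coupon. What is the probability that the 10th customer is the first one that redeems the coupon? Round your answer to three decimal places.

0.039

Geometric (trials to first success), p = 0.10.
P(Y = 10) = (1−p)^9 · p = 0.38742 · 0.10 = 0.03874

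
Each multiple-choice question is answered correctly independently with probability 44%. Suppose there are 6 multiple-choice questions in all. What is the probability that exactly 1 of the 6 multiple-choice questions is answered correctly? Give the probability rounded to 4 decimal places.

X ~ Binomial(n=6, p=0.44).
P(X=1) = C(6,1) · p^1 · (1−p)^5
= 6 · 0.44 · 0.055073 = 0.145393

0.1454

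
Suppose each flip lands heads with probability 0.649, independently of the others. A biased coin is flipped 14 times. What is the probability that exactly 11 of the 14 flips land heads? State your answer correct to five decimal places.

0.13543

X ~ Binomial(n=14, p=0.649).
P(X=11) = C(14,11) · p^11 · (1−p)^3
= 364 · 0.0086038 · 0.043244 = 0.1354299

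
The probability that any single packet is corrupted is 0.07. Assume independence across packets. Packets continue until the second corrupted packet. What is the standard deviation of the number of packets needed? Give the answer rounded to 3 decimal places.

19.483

Y = total packets until the second success; negative binomial with r=2, p=0.07.
SD(Y) = √[r(1−p)/p²] = √(379.59184) = 19.48312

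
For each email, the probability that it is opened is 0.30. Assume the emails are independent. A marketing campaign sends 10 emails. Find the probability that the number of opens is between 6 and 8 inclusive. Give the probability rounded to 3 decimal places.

X ~ Binomial(10, 0.30); P(6 ≤ X ≤ 8) = Σ C(10,k) p^k (1−p)^(10−k) over k:
  k=6: C(10,6)·0.30^6·0.70^4 = 0.03676
  k=7: C(10,7)·0.30^7·0.70^3 = 0.00900
  k=8: C(10,8)·0.30^8·0.70^2 = 0.00145
Total = 0.04721

0.047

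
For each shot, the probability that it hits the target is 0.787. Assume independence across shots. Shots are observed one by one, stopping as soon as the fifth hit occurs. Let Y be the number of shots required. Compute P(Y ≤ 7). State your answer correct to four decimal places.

0.8289

Finishing within 7 shots ⇔ at least 5 successes in the first 7. With X ~ Binomial(7, 0.787), P(Y ≤ 7) = 1 − P(X ≤ 4).
  k=0: C(7,0)·0.787^0·0.213^7 = 0.000020
  k=1: C(7,1)·0.787^1·0.213^6 = 0.000514
  k=2: C(7,2)·0.787^2·0.213^5 = 0.005703
  k=3: C(7,3)·0.787^3·0.213^4 = 0.035116
  k=4: C(7,4)·0.787^4·0.213^3 = 0.129750
1 − 0.171103 = 0.828897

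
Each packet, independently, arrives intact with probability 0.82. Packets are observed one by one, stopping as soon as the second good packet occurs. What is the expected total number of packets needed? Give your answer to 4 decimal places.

2.4390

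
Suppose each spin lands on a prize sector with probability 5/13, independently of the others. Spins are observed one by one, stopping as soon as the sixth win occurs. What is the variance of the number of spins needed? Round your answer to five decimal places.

24.96000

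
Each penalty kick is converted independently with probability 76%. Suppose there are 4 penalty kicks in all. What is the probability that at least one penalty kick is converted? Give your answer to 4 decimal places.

0.9967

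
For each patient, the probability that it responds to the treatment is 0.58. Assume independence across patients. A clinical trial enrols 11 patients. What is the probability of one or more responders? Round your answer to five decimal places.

P(at least one) = 1 − P(none) = 1 − (1 − 0.58)^11
= 1 − 0.0000717 = 0.9999283

0.99993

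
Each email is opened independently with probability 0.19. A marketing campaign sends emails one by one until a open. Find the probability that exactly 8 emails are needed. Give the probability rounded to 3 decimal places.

0.043

Geometric (trials to first success), p = 0.19.
P(Y = 8) = (1−p)^7 · p = 0.22877 · 0.19 = 0.04347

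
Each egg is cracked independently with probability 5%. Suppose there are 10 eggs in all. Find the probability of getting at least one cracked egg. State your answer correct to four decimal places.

0.4013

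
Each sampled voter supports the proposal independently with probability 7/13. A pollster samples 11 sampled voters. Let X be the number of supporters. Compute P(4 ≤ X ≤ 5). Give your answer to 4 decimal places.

X ~ Binomial(11, 0.538462); P(4 ≤ X ≤ 5) = Σ C(11,k) p^k (1−p)^(11−k) over k:
  k=4: C(11,4)·0.538462^4·0.461538^7 = 0.123762
  k=5: C(11,5)·0.538462^5·0.461538^6 = 0.202145
Total = 0.325907

0.3259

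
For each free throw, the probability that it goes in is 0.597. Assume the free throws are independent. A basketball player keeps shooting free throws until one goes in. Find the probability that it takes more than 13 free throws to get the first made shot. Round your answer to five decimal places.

0.00001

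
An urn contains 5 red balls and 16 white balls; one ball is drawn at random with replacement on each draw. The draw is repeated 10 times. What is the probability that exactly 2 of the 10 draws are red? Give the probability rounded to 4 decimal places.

X ~ Binomial(n=10, p=0.238095).
P(X=2) = C(10,2) · p^2 · (1−p)^8
= 45 · 0.056689 · 0.11355 = 0.289681

0.2897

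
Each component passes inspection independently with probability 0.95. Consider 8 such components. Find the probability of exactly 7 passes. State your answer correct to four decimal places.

0.2793

X ~ Binomial(n=8, p=0.95).
P(X=7) = C(8,7) · p^7 · (1−p)^1
= 8 · 0.69834 · 0.05 = 0.279335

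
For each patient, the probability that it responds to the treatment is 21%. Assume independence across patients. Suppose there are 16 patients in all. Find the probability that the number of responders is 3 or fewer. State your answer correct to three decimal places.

0.558

X ~ Binomial(16, 0.21); P(X ≤ 3) = Σ C(16,k) p^k (1−p)^(16−k) over k:
  k=0: C(16,0)·0.21^0·0.79^16 = 0.02302
  k=1: C(16,1)·0.21^1·0.79^15 = 0.09789
  k=2: C(16,2)·0.21^2·0.79^14 = 0.19516
  k=3: C(16,3)·0.21^3·0.79^13 = 0.24210
Total = 0.55817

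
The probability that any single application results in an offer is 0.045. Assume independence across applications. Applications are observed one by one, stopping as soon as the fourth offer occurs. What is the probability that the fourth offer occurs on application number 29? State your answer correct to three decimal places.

Y = trial on which the fourth success occurs; negative binomial, r=4, p=0.045.
P(Y=29) = C(28,3) · p^4 · (1−p)^25
= 3276 · 4.1006e-06 · 0.31629 = 0.00425

0.004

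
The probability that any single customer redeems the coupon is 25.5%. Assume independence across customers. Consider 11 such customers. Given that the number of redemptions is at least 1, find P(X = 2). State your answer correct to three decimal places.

0.263

X ~ Binomial(11, 0.255). Want P(X=2 | X≥1) = P(X=2) / P(X≥1).
P(X=2) = C(11,2)·0.255^2·0.745^9 = 0.25284
P(X≥1) = 1 − 0.03924 = 0.96076
Ratio = 0.25284 / 0.96076 = 0.26317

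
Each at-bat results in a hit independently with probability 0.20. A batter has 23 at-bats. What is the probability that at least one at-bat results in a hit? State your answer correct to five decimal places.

0.99410

P(at least one) = 1 − P(none) = 1 − (1 − 0.20)^23
= 1 − 0.0059030 = 0.9940970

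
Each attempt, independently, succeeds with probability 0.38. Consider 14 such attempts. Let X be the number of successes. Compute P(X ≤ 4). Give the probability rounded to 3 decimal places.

0.333

X ~ Binomial(14, 0.38); P(X ≤ 4) = Σ C(14,k) p^k (1−p)^(14−k) over k:
  k=0: C(14,0)·0.38^0·0.62^14 = 0.00124
  k=1: C(14,1)·0.38^1·0.62^13 = 0.01064
  k=2: C(14,2)·0.38^2·0.62^12 = 0.04239
  k=3: C(14,3)·0.38^3·0.62^11 = 0.10393
  k=4: C(14,4)·0.38^4·0.62^10 = 0.17518
Total = 0.33339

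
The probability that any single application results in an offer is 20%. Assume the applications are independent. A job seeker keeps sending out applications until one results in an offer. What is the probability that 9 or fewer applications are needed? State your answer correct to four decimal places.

Y = number of applications to the first success; geometric, p = 0.20.
P(Y ≤ 9) = 1 − (1−p)^9 = 1 − 0.134218 = 0.865782

0.8658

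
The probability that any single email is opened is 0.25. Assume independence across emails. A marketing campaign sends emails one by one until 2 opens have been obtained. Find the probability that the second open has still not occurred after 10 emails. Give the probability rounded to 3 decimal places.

Needing more than 10 emails ⇔ fewer than 2 successes in the first 10. With X ~ Binomial(10, 0.25), P(Y > 10) = P(X ≤ 1).
  k=0: C(10,0)·0.25^0·0.75^10 = 0.05631
  k=1: C(10,1)·0.25^1·0.75^9 = 0.18771
P(X ≤ 1) = 0.24403

0.244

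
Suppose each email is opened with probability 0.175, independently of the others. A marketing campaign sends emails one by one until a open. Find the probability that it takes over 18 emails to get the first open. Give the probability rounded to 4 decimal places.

0.0313

Y = number of emails to the first success; geometric, p = 0.175.
P(Y > 18) = P(first 18 all fail) = (1−p)^18 = 0.031345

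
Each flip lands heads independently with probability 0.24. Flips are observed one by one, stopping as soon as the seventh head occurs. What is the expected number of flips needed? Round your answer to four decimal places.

29.1667

Y = total flips until the seventh success; negative binomial with r=7, p=0.24.
E[Y] = r / p = 7 / 0.24 = 29.166667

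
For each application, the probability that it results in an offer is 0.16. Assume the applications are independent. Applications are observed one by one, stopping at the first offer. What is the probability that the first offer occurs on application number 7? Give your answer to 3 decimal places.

Geometric (trials to first success), p = 0.16.
P(Y = 7) = (1−p)^6 · p = 0.3513 · 0.16 = 0.05621

0.056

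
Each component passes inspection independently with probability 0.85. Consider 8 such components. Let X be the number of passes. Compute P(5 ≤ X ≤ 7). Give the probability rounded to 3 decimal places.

0.706

X ~ Binomial(8, 0.85); P(5 ≤ X ≤ 7) = Σ C(8,k) p^k (1−p)^(8−k) over k:
  k=5: C(8,5)·0.85^5·0.15^3 = 0.08386
  k=6: C(8,6)·0.85^6·0.15^2 = 0.23760
  k=7: C(8,7)·0.85^7·0.15^1 = 0.38469
Total = 0.70616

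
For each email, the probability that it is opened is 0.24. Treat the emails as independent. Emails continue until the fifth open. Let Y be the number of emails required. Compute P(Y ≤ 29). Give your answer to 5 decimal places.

0.85948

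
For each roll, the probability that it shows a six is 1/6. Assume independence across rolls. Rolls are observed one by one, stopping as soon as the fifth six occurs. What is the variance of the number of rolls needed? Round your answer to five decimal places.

150.00000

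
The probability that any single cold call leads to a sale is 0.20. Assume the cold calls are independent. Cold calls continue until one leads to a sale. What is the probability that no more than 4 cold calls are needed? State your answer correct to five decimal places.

0.59040

Y = number of cold calls to the first success; geometric, p = 0.20.
P(Y ≤ 4) = 1 − (1−p)^4 = 1 − 0.4096000 = 0.5904000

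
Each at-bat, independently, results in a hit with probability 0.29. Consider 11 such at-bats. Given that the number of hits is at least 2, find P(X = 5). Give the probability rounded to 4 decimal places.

0.1390

X ~ Binomial(11, 0.29). Want P(X=5 | X≥2) = P(X=5) / P(X≥2).
P(X=5) = C(11,5)·0.29^5·0.71^6 = 0.121390
P(X≥2) = 1 − 0.023112 − 0.103842 = 0.873046
Ratio = 0.121390 / 0.873046 = 0.139042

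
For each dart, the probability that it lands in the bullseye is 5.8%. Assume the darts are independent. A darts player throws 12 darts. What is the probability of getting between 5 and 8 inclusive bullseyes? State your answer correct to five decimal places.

0.00037

X ~ Binomial(12, 0.058); P(5 ≤ X ≤ 8) = Σ C(12,k) p^k (1−p)^(12−k) over k:
  k=5: C(12,5)·0.058^5·0.942^7 = 0.0003422
  k=6: C(12,6)·0.058^6·0.942^6 = 0.0000246
  k=7: C(12,7)·0.058^7·0.942^5 = 0.0000013
  k=8: C(12,8)·0.058^8·0.942^4 = 0.0000000
Total = 0.0003681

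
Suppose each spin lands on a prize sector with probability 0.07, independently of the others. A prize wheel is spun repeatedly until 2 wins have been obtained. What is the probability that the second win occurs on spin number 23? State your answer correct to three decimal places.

Y = trial on which the second success occurs; negative binomial, r=2, p=0.07.
P(Y=23) = C(22,1) · p^2 · (1−p)^21
= 22 · 0.0049 · 0.21784 = 0.02348

0.023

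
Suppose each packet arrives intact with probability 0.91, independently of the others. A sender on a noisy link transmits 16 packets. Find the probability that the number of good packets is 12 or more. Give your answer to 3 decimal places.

0.989

X ~ Binomial(16, 0.91); P(X ≥ 12) = Σ C(16,k) p^k (1−p)^(16−k) over k:
  k=12: C(16,12)·0.91^12·0.09^4 = 0.03851
  k=13: C(16,13)·0.91^13·0.09^3 = 0.11980
  k=14: C(16,14)·0.91^14·0.09^2 = 0.25956
  k=15: C(16,15)·0.91^15·0.09^1 = 0.34993
  k=16: C(16,16)·0.91^16·0.09^0 = 0.22114
Total = 0.98894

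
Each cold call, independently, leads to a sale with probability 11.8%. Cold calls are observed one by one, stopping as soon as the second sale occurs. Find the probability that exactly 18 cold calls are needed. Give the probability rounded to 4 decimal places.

0.0317

Y = trial on which the second success occurs; negative binomial, r=2, p=0.118.
P(Y=18) = C(17,1) · p^2 · (1−p)^16
= 17 · 0.013924 · 0.13412 = 0.031748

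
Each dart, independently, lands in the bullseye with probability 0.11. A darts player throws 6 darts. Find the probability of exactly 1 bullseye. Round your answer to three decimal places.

0.369

X ~ Binomial(n=6, p=0.11).
P(X=1) = C(6,1) · p^1 · (1−p)^5
= 6 · 0.11 · 0.55841 = 0.36855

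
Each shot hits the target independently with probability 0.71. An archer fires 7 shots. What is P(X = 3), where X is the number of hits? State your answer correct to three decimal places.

X ~ Binomial(n=7, p=0.71).
P(X=3) = C(7,3) · p^3 · (1−p)^4
= 35 · 0.35791 · 0.0070728 = 0.08860

0.089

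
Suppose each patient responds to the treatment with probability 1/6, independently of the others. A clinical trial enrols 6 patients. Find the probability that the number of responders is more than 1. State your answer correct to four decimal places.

X ~ Binomial(6, 0.166667); P(X ≥ 2) = Σ C(6,k) p^k (1−p)^(6−k) over k:
  k=2: C(6,2)·0.166667^2·0.833333^4 = 0.200939
  k=3: C(6,3)·0.166667^3·0.833333^3 = 0.053584
  k=4: C(6,4)·0.166667^4·0.833333^2 = 0.008038
  k=5: C(6,5)·0.166667^5·0.833333^1 = 0.000643
  k=6: C(6,6)·0.166667^6·0.833333^0 = 0.000021
Total = 0.263224

0.2632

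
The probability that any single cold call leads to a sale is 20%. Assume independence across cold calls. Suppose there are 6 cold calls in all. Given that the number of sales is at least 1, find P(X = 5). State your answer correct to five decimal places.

0.00208

X ~ Binomial(6, 0.20). Want P(X=5 | X≥1) = P(X=5) / P(X≥1).
P(X=5) = C(6,5)·0.20^5·0.80^1 = 0.0015360
P(X≥1) = 1 − 0.2621440 = 0.7378560
Ratio = 0.0015360 / 0.7378560 = 0.0020817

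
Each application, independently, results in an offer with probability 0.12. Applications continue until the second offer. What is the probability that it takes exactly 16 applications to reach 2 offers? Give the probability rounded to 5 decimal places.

0.03608

Y = trial on which the second success occurs; negative binomial, r=2, p=0.12.
P(Y=16) = C(15,1) · p^2 · (1−p)^14
= 15 · 0.0144 · 0.16702 = 0.0360754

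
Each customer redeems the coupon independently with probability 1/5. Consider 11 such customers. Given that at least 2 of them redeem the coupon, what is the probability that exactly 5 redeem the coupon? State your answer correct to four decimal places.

0.0572

X ~ Binomial(11, 0.20). Want P(X=5 | X≥2) = P(X=5) / P(X≥2).
P(X=5) = C(11,5)·0.20^5·0.80^6 = 0.038755
P(X≥2) = 1 − 0.085899 − 0.236223 = 0.677877
Ratio = 0.038755 / 0.677877 = 0.057172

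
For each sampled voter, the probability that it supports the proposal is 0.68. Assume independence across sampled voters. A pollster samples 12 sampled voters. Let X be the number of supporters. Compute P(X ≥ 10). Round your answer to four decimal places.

0.2078

X ~ Binomial(12, 0.68); P(X ≥ 10) = Σ C(12,k) p^k (1−p)^(12−k) over k:
  k=10: C(12,10)·0.68^10·0.32^2 = 0.142867
  k=11: C(12,11)·0.68^11·0.32^1 = 0.055199
  k=12: C(12,12)·0.68^12·0.32^0 = 0.009775
Total = 0.207841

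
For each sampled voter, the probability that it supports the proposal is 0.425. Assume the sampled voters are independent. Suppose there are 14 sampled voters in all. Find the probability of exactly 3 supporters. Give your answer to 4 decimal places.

0.0635

X ~ Binomial(n=14, p=0.425).
P(X=3) = C(14,3) · p^3 · (1−p)^11
= 364 · 0.076766 · 0.0022717 = 0.063477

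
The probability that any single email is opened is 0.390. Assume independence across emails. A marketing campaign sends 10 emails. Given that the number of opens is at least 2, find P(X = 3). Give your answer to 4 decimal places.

0.2362

X ~ Binomial(10, 0.39). Want P(X=3 | X≥2) = P(X=3) / P(X≥2).
P(X=3) = C(10,3)·0.39^3·0.61^7 = 0.223709
P(X≥2) = 1 − 0.007133 − 0.045607 = 0.947259
Ratio = 0.223709 / 0.947259 = 0.236165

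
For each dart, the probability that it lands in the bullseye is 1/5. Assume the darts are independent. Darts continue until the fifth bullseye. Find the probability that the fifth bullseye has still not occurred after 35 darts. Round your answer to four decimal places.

0.1435

Needing more than 35 darts ⇔ fewer than 5 successes in the first 35. With X ~ Binomial(35, 0.20), P(Y > 35) = P(X ≤ 4).
  k=0: C(35,0)·0.20^0·0.80^35 = 0.000406
  k=1: C(35,1)·0.20^1·0.80^34 = 0.003549
  k=2: C(35,2)·0.20^2·0.80^33 = 0.015085
  k=3: C(35,3)·0.20^3·0.80^32 = 0.041484
  k=4: C(35,4)·0.20^4·0.80^31 = 0.082968
P(X ≤ 4) = 0.143492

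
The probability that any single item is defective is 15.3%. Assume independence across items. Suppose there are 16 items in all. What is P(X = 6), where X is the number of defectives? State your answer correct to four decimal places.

X ~ Binomial(n=16, p=0.153).
P(X=6) = C(16,6) · p^6 · (1−p)^10
= 8008 · 1.2828e-05 · 0.19004 = 0.019521

0.0195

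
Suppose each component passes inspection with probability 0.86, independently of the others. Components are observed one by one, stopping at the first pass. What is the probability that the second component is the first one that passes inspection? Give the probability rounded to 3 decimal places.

0.120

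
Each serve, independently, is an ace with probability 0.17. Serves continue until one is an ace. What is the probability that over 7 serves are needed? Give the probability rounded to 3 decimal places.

Y = number of serves to the first success; geometric, p = 0.17.
P(Y > 7) = P(first 7 all fail) = (1−p)^7 = 0.27136

0.271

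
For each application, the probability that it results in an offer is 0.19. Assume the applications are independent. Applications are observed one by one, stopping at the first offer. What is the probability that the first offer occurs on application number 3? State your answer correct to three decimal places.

0.125

Geometric (trials to first success), p = 0.19.
P(Y = 3) = (1−p)^2 · p = 0.6561 · 0.19 = 0.12466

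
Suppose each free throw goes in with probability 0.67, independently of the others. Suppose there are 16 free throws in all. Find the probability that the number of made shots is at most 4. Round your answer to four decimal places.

0.0007

X ~ Binomial(16, 0.67); P(X ≤ 4) = Σ C(16,k) p^k (1−p)^(16−k) over k:
  k=0: C(16,0)·0.67^0·0.33^16 = 0.000000
  k=1: C(16,1)·0.67^1·0.33^15 = 0.000001
  k=2: C(16,2)·0.67^2·0.33^14 = 0.000010
  k=3: C(16,3)·0.67^3·0.33^13 = 0.000093
  k=4: C(16,4)·0.67^4·0.33^12 = 0.000612
Total = 0.000715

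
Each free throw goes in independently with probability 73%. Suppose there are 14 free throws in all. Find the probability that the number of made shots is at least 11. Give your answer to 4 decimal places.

0.4521

X ~ Binomial(14, 0.73); P(X ≥ 11) = Σ C(14,k) p^k (1−p)^(14−k) over k:
  k=11: C(14,11)·0.73^11·0.27^3 = 0.224773
  k=12: C(14,12)·0.73^12·0.27^2 = 0.151930
  k=13: C(14,13)·0.73^13·0.27^1 = 0.063196
  k=14: C(14,14)·0.73^14·0.27^0 = 0.012205
Total = 0.452103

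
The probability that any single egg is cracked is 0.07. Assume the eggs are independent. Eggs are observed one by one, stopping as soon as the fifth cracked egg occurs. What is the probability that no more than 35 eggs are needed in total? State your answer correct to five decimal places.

Finishing within 35 eggs ⇔ at least 5 successes in the first 35. With X ~ Binomial(35, 0.07), P(Y ≤ 35) = 1 − P(X ≤ 4).
  k=0: C(35,0)·0.07^0·0.93^35 = 0.0788684
  k=1: C(35,1)·0.07^1·0.93^34 = 0.2077717
  k=2: C(35,2)·0.07^2·0.93^33 = 0.2658584
  k=3: C(35,3)·0.07^3·0.93^32 = 0.2201193
  k=4: C(35,4)·0.07^4·0.93^31 = 0.1325450
1 − 0.9051627 = 0.0948373

0.09484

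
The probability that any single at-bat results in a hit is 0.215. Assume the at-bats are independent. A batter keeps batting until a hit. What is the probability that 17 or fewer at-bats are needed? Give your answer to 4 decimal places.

Y = number of at-bats to the first success; geometric, p = 0.215.
P(Y ≤ 17) = 1 − (1−p)^17 = 1 − 0.016322 = 0.983678

0.9837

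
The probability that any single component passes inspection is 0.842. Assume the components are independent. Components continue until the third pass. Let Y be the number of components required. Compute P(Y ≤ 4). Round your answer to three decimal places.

0.880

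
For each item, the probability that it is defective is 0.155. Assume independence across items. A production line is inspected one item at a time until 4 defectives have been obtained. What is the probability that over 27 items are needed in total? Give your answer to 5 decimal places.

Needing more than 27 items ⇔ fewer than 4 successes in the first 27. With X ~ Binomial(27, 0.155), P(Y > 27) = P(X ≤ 3).
  k=0: C(27,0)·0.155^0·0.845^27 = 0.0105957
  k=1: C(27,1)·0.155^1·0.845^26 = 0.0524771
  k=2: C(27,2)·0.155^2·0.845^25 = 0.1251377
  k=3: C(27,3)·0.155^3·0.845^24 = 0.1912855
P(X ≤ 3) = 0.3794960

0.37950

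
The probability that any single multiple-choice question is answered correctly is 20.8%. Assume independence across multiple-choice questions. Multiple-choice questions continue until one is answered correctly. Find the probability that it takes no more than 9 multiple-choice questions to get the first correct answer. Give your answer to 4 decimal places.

Y = number of multiple-choice questions to the first success; geometric, p = 0.208.
P(Y ≤ 9) = 1 − (1−p)^9 = 1 − 0.122610 = 0.877390

0.8774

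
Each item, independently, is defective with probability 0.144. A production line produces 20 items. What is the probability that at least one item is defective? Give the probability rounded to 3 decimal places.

0.955

P(at least one) = 1 − P(none) = 1 − (1 − 0.144)^20
= 1 − 0.04461 = 0.95539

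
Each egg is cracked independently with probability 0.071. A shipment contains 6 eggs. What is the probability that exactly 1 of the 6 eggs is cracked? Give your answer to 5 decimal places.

X ~ Binomial(n=6, p=0.071).
P(X=1) = C(6,1) · p^1 · (1−p)^5
= 6 · 0.071 · 0.69196 = 0.2947733

0.29477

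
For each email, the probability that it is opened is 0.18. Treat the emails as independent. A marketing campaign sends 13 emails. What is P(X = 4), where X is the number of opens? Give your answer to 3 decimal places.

X ~ Binomial(n=13, p=0.18).
P(X=4) = C(13,4) · p^4 · (1−p)^9
= 715 · 0.0010498 · 0.16762 = 0.12581

0.126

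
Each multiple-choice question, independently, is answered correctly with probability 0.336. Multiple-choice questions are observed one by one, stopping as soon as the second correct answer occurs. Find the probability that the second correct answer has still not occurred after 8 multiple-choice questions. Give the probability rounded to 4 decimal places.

Needing more than 8 multiple-choice questions ⇔ fewer than 2 successes in the first 8. With X ~ Binomial(8, 0.336), P(Y > 8) = P(X ≤ 1).
  k=0: C(8,0)·0.336^0·0.664^8 = 0.037787
  k=1: C(8,1)·0.336^1·0.664^7 = 0.152970
P(X ≤ 1) = 0.190757

0.1908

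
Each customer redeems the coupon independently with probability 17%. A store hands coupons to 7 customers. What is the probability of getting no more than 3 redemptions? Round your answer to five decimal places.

X ~ Binomial(7, 0.17); P(X ≤ 3) = Σ C(7,k) p^k (1−p)^(7−k) over k:
  k=0: C(7,0)·0.17^0·0.83^7 = 0.2713605
  k=1: C(7,1)·0.17^1·0.83^6 = 0.3890590
  k=2: C(7,2)·0.17^2·0.83^5 = 0.2390604
  k=3: C(7,3)·0.17^3·0.83^4 = 0.0816070
Total = 0.9810869

0.98109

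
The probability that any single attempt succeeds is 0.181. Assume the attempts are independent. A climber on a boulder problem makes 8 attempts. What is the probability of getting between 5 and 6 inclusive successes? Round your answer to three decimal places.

X ~ Binomial(8, 0.181); P(5 ≤ X ≤ 6) = Σ C(8,k) p^k (1−p)^(8−k) over k:
  k=5: C(8,5)·0.181^5·0.819^3 = 0.00598
  k=6: C(8,6)·0.181^6·0.819^2 = 0.00066
Total = 0.00664

0.007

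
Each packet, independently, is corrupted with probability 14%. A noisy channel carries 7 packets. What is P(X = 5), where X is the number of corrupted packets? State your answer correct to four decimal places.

0.0008

X ~ Binomial(n=7, p=0.14).
P(X=5) = C(7,5) · p^5 · (1−p)^2
= 21 · 5.3782e-05 · 0.7396 = 0.000835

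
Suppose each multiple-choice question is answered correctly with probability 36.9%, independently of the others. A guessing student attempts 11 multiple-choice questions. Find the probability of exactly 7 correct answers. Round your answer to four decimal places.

0.0487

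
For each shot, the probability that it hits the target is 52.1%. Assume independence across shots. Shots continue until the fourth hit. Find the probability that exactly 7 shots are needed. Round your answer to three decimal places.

Y = trial on which the fourth success occurs; negative binomial, r=4, p=0.521.
P(Y=7) = C(6,3) · p^4 · (1−p)^3
= 20 · 0.07368 · 0.1099 = 0.16195

0.162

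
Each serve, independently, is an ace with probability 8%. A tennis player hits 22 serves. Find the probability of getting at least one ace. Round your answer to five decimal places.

0.84029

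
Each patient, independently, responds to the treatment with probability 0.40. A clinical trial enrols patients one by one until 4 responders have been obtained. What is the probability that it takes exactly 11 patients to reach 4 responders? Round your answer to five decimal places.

Y = trial on which the fourth success occurs; negative binomial, r=4, p=0.40.
P(Y=11) = C(10,3) · p^4 · (1−p)^7
= 120 · 0.0256 · 0.027994 = 0.0859963

0.08600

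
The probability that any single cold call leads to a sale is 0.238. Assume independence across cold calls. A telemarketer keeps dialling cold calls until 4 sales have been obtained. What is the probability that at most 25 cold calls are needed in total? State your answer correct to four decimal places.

Finishing within 25 cold calls ⇔ at least 4 successes in the first 25. With X ~ Binomial(25, 0.238), P(Y ≤ 25) = 1 − P(X ≤ 3).
  k=0: C(25,0)·0.238^0·0.762^25 = 0.001119
  k=1: C(25,1)·0.238^1·0.762^24 = 0.008738
  k=2: C(25,2)·0.238^2·0.762^23 = 0.032752
  k=3: C(25,3)·0.238^3·0.762^22 = 0.078427
1 − 0.121037 = 0.878963

0.8790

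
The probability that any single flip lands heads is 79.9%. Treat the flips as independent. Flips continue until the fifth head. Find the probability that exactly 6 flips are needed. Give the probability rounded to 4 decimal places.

0.3273

Y = trial on which the fifth success occurs; negative binomial, r=5, p=0.799.
P(Y=6) = C(5,4) · p^5 · (1−p)^1
= 5 · 0.32564 · 0.201 = 0.327265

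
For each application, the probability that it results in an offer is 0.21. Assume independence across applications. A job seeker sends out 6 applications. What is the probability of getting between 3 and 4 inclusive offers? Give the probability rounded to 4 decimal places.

0.1095

X ~ Binomial(6, 0.21); P(3 ≤ X ≤ 4) = Σ C(6,k) p^k (1−p)^(6−k) over k:
  k=3: C(6,3)·0.21^3·0.79^3 = 0.091321
  k=4: C(6,4)·0.21^4·0.79^2 = 0.018206
Total = 0.109527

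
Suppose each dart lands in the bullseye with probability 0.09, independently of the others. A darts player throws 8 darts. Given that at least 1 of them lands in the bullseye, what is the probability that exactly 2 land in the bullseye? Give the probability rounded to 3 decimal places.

X ~ Binomial(8, 0.09). Want P(X=2 | X≥1) = P(X=2) / P(X≥1).
P(X=2) = C(8,2)·0.09^2·0.91^6 = 0.12879
P(X≥1) = 1 − 0.47025 = 0.52975
Ratio = 0.12879 / 0.52975 = 0.24312

0.243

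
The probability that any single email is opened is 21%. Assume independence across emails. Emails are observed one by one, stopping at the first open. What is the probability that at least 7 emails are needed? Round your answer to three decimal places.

Y = number of emails to the first success; geometric, p = 0.21.
P(Y > 6) = P(first 6 all fail) = (1−p)^6 = 0.24309

0.243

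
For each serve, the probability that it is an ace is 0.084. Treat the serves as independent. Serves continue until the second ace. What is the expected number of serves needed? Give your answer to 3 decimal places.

Y = total serves until the second success; negative binomial with r=2, p=0.084.
E[Y] = r / p = 2 / 0.084 = 23.80952

23.810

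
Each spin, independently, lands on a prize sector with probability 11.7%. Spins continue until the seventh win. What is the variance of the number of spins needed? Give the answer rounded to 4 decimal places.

Y = total spins until the seventh success; negative binomial with r=7, p=0.117.
Var(Y) = r(1−p)/p² = 7·0.883 / 0.117² = 451.530426

451.5304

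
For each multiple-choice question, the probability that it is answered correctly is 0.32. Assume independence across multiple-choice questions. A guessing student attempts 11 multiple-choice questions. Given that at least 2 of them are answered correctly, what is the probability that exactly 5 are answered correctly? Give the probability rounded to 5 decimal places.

0.16820

X ~ Binomial(11, 0.32). Want P(X=5 | X≥2) = P(X=5) / P(X≥2).
P(X=5) = C(11,5)·0.32^5·0.68^6 = 0.1532658
P(X≥2) = 1 − 0.0143747 − 0.0744101 = 0.9112152
Ratio = 0.1532658 / 0.9112152 = 0.1681994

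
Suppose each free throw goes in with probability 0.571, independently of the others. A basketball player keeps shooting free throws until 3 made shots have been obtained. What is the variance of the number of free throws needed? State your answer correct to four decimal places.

Y = total free throws until the third success; negative binomial with r=3, p=0.571.
Var(Y) = r(1−p)/p² = 3·0.429 / 0.571² = 3.947356

3.9474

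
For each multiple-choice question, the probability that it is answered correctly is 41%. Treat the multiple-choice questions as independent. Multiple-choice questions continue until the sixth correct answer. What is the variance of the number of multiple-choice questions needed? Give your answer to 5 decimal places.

Y = total multiple-choice questions until the sixth success; negative binomial with r=6, p=0.41.
Var(Y) = r(1−p)/p² = 6·0.59 / 0.41² = 21.0588935

21.05889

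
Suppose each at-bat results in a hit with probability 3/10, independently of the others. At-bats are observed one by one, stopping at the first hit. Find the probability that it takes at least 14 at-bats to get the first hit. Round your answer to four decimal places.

0.0097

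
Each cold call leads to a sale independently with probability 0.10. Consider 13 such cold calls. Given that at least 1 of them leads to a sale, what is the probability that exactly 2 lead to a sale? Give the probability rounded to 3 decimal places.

0.328

X ~ Binomial(13, 0.10). Want P(X=2 | X≥1) = P(X=2) / P(X≥1).
P(X=2) = C(13,2)·0.10^2·0.90^11 = 0.24477
P(X≥1) = 1 − 0.25419 = 0.74581
Ratio = 0.24477 / 0.74581 = 0.32820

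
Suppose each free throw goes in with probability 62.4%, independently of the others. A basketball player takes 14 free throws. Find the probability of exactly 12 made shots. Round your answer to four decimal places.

0.0448

X ~ Binomial(n=14, p=0.624).
P(X=12) = C(14,12) · p^12 · (1−p)^2
= 91 · 0.0034851 · 0.14138 = 0.044837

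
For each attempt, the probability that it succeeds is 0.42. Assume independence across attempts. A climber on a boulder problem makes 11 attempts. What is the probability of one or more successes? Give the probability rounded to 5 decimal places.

P(at least one) = 1 − P(none) = 1 − (1 − 0.42)^11
= 1 − 0.0024987 = 0.9975013

0.99750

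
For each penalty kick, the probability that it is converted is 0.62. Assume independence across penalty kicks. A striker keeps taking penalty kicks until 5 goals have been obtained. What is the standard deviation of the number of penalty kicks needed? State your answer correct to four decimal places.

2.2232

Y = total penalty kicks until the fifth success; negative binomial with r=5, p=0.62.
SD(Y) = √[r(1−p)/p²] = √(4.942768) = 2.223234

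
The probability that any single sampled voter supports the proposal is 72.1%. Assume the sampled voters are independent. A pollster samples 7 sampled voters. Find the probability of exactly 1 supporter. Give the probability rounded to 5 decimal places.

X ~ Binomial(n=7, p=0.721).
P(X=1) = C(7,1) · p^1 · (1−p)^6
= 7 · 0.721 · 0.00047166 = 0.0023804

0.00238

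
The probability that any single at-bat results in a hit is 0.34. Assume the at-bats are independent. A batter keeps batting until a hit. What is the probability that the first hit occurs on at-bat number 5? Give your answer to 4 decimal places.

0.0645

Geometric (trials to first success), p = 0.34.
P(Y = 5) = (1−p)^4 · p = 0.18975 · 0.34 = 0.064514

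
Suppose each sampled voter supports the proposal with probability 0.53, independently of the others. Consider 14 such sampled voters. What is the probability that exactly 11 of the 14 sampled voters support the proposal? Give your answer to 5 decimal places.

X ~ Binomial(n=14, p=0.53).
P(X=11) = C(14,11) · p^11 · (1−p)^3
= 364 · 0.0009269 · 0.10382 = 0.0350291

0.03503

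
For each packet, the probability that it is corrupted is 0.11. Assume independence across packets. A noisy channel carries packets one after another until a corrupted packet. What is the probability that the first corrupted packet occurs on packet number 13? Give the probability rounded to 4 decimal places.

0.0272

Geometric (trials to first success), p = 0.11.
P(Y = 13) = (1−p)^12 · p = 0.24699 · 0.11 = 0.027169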